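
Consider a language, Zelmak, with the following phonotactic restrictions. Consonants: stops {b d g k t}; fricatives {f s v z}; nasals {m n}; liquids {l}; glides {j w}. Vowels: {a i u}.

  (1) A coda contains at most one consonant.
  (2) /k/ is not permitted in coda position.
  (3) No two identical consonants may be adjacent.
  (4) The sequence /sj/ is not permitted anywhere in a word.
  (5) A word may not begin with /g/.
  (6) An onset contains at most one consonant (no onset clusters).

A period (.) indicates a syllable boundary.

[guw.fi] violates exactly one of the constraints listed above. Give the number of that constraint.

5

[guw.fi]: word begins with /g/.
This is a violation of constraint 5: "A word may not begin with /g/."
The remaining constraints (1, 2, 3, 4, 6) are satisfied.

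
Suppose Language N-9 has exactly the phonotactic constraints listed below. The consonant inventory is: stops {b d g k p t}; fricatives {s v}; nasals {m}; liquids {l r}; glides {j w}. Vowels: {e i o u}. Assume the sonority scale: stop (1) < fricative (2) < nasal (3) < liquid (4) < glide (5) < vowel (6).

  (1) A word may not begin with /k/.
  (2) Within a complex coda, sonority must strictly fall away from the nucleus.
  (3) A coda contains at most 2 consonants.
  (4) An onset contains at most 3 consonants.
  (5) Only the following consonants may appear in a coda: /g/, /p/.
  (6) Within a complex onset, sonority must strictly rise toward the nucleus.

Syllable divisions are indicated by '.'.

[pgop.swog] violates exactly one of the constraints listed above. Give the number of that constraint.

6

[pgop.swog]: syllable 1 onset /pg/: /p/ (stop, 1) → /g/ (stop, 1) does not rise.
This is a violation of constraint 6: "Within a complex onset, sonority must strictly rise toward the nucleus."
The remaining constraints (1, 2, 3, 4, 5) are satisfied.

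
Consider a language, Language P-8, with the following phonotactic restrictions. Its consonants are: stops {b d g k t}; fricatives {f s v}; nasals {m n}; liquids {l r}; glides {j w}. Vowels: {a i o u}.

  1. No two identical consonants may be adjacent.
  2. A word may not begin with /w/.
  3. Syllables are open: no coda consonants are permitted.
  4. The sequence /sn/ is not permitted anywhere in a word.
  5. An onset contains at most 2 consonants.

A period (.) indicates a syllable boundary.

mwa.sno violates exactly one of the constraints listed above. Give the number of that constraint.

mwa.sno: contains banned sequence /sn/.
This is a violation of constraint 4: "The sequence /sn/ is not permitted anywhere in a word."
The remaining constraints (1, 2, 3, 5) are satisfied.

4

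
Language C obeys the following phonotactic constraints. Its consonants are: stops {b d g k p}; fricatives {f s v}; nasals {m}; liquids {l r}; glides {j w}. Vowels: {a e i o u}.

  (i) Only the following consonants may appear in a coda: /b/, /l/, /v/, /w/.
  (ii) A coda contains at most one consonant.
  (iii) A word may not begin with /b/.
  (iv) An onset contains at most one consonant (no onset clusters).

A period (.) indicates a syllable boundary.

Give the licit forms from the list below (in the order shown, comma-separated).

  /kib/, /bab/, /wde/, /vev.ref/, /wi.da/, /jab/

/kib/ — σ1 onset /k/, coda /b/ ok → licit
/bab/ — violates constraint (iii): word begins with /b/ → illicit
/wde/ — violates constraint (iv): syllable 1 onset /wd/ has 2 consonants (> 1) → illicit
/vev.ref/ — violates constraint (i): syllable 2 coda contains /f/, which is not a licensed coda consonant → illicit
/wi.da/ — σ1 onset /w/, coda /∅/ ok; σ2 onset /d/, coda /∅/ ok → licit
/jab/ — σ1 onset /j/, coda /b/ ok → licit

/kib/, /wi.da/, /jab/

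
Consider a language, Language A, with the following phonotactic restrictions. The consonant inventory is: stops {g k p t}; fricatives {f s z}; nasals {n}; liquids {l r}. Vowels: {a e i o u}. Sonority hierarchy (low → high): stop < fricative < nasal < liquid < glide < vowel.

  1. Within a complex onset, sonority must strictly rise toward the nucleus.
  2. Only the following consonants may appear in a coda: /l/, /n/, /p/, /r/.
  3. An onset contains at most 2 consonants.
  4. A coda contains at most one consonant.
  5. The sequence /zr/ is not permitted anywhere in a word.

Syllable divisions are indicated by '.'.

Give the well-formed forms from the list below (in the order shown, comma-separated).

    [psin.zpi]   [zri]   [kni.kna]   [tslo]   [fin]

[psin.zpi] — violates constraint 1: syllable 2 onset /zp/: /z/ (fricative, 2) → /p/ (stop, 1) does not rise → ill-formed
[zri] — violates constraint 5: contains banned sequence /zr/ → ill-formed
[kni.kna] — σ1 onset /kn/ (1→3 rises), coda /∅/ ok; σ2 onset /kn/ (1→3 rises), coda /∅/ ok → well-formed
[tslo] — violates constraint 3: syllable 1 onset /tsl/ has 3 consonants (> 2) → ill-formed
[fin] — σ1 onset /f/, coda /n/ ok → well-formed

[kni.kna], [fin]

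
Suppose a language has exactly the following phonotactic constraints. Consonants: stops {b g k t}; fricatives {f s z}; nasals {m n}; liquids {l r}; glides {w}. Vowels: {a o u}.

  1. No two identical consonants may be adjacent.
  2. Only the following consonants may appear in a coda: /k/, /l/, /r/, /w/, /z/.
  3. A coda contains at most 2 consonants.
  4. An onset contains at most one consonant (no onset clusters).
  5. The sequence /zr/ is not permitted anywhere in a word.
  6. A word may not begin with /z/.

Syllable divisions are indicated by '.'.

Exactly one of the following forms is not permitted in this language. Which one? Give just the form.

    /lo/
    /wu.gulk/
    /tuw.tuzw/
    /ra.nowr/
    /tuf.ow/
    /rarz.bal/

/lo/ — σ1 onset /l/, coda /∅/ ok → permitted
/wu.gulk/ — σ1 onset /w/, coda /∅/ ok; σ2 onset /g/, coda /lk/ (2C) ok → permitted
/tuw.tuzw/ — σ1 onset /t/, coda /w/ ok; σ2 onset /t/, coda /zw/ (2C) ok → permitted
/ra.nowr/ — σ1 onset /r/, coda /∅/ ok; σ2 onset /n/, coda /wr/ (2C) ok → permitted
/tuf.ow/ — violates constraint 2: syllable 1 coda contains /f/, which is not a licensed coda consonant → not permitted
/rarz.bal/ — σ1 onset /r/, coda /rz/ (2C) ok; σ2 onset /b/, coda /l/ ok → permitted

/tuf.ow/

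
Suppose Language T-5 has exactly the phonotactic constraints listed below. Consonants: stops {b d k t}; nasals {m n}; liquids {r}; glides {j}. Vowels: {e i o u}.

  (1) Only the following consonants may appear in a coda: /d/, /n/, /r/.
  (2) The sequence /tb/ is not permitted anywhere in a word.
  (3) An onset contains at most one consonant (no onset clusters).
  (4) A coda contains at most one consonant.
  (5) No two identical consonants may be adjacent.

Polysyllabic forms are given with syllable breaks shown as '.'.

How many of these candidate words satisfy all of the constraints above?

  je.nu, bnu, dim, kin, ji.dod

3

je.nu — σ1 onset /j/, coda /∅/ ok; σ2 onset /n/, coda /∅/ ok → licit
bnu — violates constraint 3: syllable 1 onset /bn/ has 2 consonants (> 1) → illicit
dim — violates constraint 1: syllable 1 coda contains /m/, which is not a licensed coda consonant → illicit
kin — σ1 onset /k/, coda /n/ ok → licit
ji.dod — σ1 onset /j/, coda /∅/ ok; σ2 onset /d/, coda /d/ ok → licit
Licit: je.nu, kin, ji.dod → 3.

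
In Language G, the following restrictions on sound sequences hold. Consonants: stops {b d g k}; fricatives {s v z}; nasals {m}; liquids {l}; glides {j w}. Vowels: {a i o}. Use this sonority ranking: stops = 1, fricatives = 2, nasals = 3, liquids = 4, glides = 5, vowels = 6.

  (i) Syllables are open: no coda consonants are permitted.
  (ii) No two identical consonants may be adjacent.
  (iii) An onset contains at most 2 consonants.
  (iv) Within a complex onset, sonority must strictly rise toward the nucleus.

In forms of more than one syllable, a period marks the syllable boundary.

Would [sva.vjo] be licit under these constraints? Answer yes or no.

[sva.vjo] — violates constraint (iv): syllable 1 onset /sv/: /s/ (fricative, 2) → /v/ (fricative, 2) does not rise → illicit

no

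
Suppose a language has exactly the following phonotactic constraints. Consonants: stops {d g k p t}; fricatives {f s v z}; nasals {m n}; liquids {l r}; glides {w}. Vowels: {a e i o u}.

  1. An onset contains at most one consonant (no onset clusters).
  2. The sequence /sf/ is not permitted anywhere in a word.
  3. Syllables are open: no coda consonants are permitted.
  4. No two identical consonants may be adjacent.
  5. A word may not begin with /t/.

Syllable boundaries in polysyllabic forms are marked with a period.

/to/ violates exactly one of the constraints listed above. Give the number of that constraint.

/to/: word begins with /t/.
This is a violation of constraint 5: "A word may not begin with /t/."
The remaining constraints (1, 2, 3, 4) are satisfied.

5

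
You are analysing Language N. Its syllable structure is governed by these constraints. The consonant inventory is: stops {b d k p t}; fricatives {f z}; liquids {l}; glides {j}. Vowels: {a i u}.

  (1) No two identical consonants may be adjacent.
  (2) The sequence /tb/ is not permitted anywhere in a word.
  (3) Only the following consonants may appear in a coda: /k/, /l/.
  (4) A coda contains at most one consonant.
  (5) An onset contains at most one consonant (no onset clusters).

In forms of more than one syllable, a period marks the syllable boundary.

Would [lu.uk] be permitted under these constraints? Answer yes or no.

[lu.uk] — σ1 onset /l/, coda /∅/ ok; σ2 onset /∅/, coda /k/ ok → permitted

yes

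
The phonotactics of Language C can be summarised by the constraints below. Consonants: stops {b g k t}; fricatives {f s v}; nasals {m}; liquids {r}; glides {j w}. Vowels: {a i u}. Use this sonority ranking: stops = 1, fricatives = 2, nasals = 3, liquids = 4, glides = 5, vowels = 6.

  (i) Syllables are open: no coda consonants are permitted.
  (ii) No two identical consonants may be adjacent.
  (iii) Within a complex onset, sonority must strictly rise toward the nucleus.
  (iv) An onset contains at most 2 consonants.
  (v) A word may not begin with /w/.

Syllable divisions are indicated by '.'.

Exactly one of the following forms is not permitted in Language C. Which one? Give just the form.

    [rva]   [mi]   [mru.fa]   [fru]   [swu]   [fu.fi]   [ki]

[rva]

[rva] — violates constraint (iii): syllable 1 onset /rv/: /r/ (liquid, 4) → /v/ (fricative, 2) does not rise → not permitted
[mi] — σ1 onset /m/, coda /∅/ ok → permitted
[mru.fa] — σ1 onset /mr/ (3→4 rises), coda /∅/ ok; σ2 onset /f/, coda /∅/ ok → permitted
[fru] — σ1 onset /fr/ (2→4 rises), coda /∅/ ok → permitted
[swu] — σ1 onset /sw/ (2→5 rises), coda /∅/ ok → permitted
[fu.fi] — σ1 onset /f/, coda /∅/ ok; σ2 onset /f/, coda /∅/ ok → permitted
[ki] — σ1 onset /k/, coda /∅/ ok → permitted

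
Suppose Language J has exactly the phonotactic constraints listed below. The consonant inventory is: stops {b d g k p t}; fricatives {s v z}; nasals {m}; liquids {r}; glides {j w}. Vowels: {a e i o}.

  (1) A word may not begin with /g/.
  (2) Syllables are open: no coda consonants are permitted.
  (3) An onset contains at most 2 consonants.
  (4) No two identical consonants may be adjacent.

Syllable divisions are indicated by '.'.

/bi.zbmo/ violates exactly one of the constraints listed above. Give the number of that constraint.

/bi.zbmo/: syllable 2 onset /zbm/ has 3 consonants (> 2).
This is a violation of constraint 3: "An onset contains at most 2 consonants."
The remaining constraints (1, 2, 4) are satisfied.

3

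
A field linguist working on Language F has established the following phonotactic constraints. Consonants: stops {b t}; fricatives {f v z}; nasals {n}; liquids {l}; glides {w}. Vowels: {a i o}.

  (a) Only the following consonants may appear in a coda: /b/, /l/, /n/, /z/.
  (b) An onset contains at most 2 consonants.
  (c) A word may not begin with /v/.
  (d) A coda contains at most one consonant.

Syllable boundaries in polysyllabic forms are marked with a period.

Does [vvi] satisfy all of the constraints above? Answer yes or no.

no

[vvi] — violates constraint (c): word begins with /v/ → ill-formed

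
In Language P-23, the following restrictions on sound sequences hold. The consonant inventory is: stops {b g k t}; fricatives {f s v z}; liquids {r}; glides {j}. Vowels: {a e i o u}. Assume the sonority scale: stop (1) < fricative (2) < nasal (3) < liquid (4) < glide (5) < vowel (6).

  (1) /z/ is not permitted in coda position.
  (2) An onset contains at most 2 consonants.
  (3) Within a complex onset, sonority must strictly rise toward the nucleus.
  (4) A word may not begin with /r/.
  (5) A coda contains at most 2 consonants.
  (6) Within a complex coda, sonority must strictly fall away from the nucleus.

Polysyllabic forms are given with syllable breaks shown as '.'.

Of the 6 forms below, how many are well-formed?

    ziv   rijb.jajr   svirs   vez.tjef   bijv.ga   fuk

ziv — σ1 onset /z/, coda /v/ ok → well-formed
rijb.jajr — violates constraint 4: word begins with /r/ → ill-formed
svirs — violates constraint 3: syllable 1 onset /sv/: /s/ (fricative, 2) → /v/ (fricative, 2) does not rise → ill-formed
vez.tjef — violates constraint 1: syllable 1 coda contains /z/ → ill-formed
bijv.ga — σ1 onset /b/, coda /jv/ (5→2 falls) ok; σ2 onset /g/, coda /∅/ ok → well-formed
fuk — σ1 onset /f/, coda /k/ ok → well-formed
Well-formed: ziv, bijv.ga, fuk → 3.

3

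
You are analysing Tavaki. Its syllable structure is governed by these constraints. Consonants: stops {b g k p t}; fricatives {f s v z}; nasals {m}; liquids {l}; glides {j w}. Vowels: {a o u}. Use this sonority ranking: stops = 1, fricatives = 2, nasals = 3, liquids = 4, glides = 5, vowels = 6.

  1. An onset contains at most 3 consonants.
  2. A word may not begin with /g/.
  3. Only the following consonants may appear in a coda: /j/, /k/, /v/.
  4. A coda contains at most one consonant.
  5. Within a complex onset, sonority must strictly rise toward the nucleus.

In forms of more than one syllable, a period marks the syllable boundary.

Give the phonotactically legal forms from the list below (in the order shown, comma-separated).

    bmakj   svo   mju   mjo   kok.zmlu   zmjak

mju, mjo, kok.zmlu, zmjak

bmakj — violates constraint 4: syllable 1 coda /kj/ has 2 consonants (> 1) → phonotactically illegal
svo — violates constraint 5: syllable 1 onset /sv/: /s/ (fricative, 2) → /v/ (fricative, 2) does not rise → phonotactically illegal
mju — σ1 onset /mj/ (3→5 rises), coda /∅/ ok → phonotactically legal
mjo — σ1 onset /mj/ (3→5 rises), coda /∅/ ok → phonotactically legal
kok.zmlu — σ1 onset /k/, coda /k/ ok; σ2 onset /zml/ (2→3→4 rises), coda /∅/ ok → phonotactically legal
zmjak — σ1 onset /zmj/ (2→3→5 rises), coda /k/ ok → phonotactically legal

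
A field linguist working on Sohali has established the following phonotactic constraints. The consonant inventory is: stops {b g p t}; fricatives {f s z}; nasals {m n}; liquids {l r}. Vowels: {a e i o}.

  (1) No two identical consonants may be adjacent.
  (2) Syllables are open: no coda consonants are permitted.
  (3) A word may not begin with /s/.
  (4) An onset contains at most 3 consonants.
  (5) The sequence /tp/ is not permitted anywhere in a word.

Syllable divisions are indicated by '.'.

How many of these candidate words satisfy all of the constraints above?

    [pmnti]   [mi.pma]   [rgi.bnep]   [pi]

[pmnti] — violates constraint 4: syllable 1 onset /pmnt/ has 4 consonants (> 3) → illicit
[mi.pma] — σ1 onset /m/, coda /∅/ ok; σ2 onset /pm/ (2C), coda /∅/ ok → licit
[rgi.bnep] — violates constraint 2: syllable 2 coda /p/ has 1 consonant (> 0) → illicit
[pi] — σ1 onset /p/, coda /∅/ ok → licit
Licit: [mi.pma], [pi] → 2.

2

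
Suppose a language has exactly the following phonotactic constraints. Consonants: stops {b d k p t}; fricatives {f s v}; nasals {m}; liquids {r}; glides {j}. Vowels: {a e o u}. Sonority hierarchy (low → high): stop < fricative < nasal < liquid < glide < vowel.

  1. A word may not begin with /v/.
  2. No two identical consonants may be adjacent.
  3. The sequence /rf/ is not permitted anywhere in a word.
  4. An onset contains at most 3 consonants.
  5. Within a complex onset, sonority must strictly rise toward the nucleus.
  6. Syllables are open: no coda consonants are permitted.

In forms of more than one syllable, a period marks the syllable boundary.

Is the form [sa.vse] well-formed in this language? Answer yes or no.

[sa.vse] — violates constraint 5: syllable 2 onset /vs/: /v/ (fricative, 2) → /s/ (fricative, 2) does not rise → ill-formed

no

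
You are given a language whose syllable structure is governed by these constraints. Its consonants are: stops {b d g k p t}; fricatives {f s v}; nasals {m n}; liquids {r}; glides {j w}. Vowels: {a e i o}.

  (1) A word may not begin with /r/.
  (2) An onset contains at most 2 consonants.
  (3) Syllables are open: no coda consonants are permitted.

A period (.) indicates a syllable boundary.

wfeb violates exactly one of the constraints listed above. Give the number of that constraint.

wfeb: syllable 1 coda /b/ has 1 consonant (> 0).
This is a violation of constraint 3: "Syllables are open: no coda consonants are permitted."
The remaining constraints (1, 2) are satisfied.

3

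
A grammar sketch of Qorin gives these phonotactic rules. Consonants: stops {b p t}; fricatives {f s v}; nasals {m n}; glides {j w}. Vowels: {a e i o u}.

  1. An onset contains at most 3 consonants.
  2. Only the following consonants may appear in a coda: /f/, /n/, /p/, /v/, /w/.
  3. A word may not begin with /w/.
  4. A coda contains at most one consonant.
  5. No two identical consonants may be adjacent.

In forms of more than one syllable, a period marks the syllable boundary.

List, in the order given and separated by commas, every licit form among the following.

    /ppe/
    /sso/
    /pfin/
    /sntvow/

/pfin/

/ppe/ — violates constraint 5: adjacent identical consonants /pp/ → illicit
/sso/ — violates constraint 5: adjacent identical consonants /ss/ → illicit
/pfin/ — σ1 onset /pf/ (2C), coda /n/ ok → licit
/sntvow/ — violates constraint 1: syllable 1 onset /sntv/ has 4 consonants (> 3) → illicit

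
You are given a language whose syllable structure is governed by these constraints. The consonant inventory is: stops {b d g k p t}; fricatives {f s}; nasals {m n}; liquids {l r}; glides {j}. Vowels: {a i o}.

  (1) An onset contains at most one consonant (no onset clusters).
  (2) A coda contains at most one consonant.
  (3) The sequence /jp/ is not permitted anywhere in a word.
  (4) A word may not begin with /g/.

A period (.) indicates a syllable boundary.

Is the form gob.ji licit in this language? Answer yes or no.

gob.ji — violates constraint 4: word begins with /g/ → illicit

no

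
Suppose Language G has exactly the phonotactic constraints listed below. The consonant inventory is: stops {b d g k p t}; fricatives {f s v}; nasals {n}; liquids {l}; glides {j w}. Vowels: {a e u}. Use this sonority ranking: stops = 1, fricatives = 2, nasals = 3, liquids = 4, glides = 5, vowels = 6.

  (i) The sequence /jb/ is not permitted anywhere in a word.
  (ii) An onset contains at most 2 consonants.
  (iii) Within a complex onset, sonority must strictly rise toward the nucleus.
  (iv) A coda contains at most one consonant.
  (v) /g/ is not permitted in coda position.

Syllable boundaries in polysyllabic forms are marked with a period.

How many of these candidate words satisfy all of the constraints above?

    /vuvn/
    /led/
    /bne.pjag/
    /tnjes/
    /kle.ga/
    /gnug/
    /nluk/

/vuvn/ — violates constraint (iv): syllable 1 coda /vn/ has 2 consonants (> 1) → ill-formed
/led/ — σ1 onset /l/, coda /d/ ok → well-formed
/bne.pjag/ — violates constraint (v): syllable 2 coda contains /g/ → ill-formed
/tnjes/ — violates constraint (ii): syllable 1 onset /tnj/ has 3 consonants (> 2) → ill-formed
/kle.ga/ — σ1 onset /kl/ (1→4 rises), coda /∅/ ok; σ2 onset /g/, coda /∅/ ok → well-formed
/gnug/ — violates constraint (v): syllable 1 coda contains /g/ → ill-formed
/nluk/ — σ1 onset /nl/ (3→4 rises), coda /k/ ok → well-formed
Well-formed: /led/, /kle.ga/, /nluk/ → 3.

3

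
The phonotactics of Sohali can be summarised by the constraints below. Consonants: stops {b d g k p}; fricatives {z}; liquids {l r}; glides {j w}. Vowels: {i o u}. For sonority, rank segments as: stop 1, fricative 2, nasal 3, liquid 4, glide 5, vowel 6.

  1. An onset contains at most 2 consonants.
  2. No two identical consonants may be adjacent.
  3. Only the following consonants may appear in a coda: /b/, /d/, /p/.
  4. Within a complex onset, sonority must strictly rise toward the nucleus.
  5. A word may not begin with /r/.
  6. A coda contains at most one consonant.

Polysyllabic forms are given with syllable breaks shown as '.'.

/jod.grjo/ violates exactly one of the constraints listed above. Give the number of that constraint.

1

/jod.grjo/: syllable 2 onset /grj/ has 3 consonants (> 2).
This is a violation of constraint 1: "An onset contains at most 2 consonants."
The remaining constraints (2, 3, 4, 5, 6) are satisfied.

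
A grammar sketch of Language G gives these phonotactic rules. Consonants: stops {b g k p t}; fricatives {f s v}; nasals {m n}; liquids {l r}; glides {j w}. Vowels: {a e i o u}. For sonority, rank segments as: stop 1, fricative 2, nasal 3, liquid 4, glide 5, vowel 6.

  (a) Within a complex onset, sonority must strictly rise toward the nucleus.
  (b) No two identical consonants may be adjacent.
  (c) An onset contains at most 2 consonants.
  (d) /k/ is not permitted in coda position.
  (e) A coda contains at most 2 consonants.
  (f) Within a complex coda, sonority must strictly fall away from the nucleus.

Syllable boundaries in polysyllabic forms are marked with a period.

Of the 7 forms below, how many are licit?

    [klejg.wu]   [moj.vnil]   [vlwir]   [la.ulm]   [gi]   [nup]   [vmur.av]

[klejg.wu] — σ1 onset /kl/ (1→4 rises), coda /jg/ (5→1 falls) ok; σ2 onset /w/, coda /∅/ ok → licit
[moj.vnil] — σ1 onset /m/, coda /j/ ok; σ2 onset /vn/ (2→3 rises), coda /l/ ok → licit
[vlwir] — violates constraint (c): syllable 1 onset /vlw/ has 3 consonants (> 2) → illicit
[la.ulm] — σ1 onset /l/, coda /∅/ ok; σ2 onset /∅/, coda /lm/ (4→3 falls) ok → licit
[gi] — σ1 onset /g/, coda /∅/ ok → licit
[nup] — σ1 onset /n/, coda /p/ ok → licit
[vmur.av] — σ1 onset /vm/ (2→3 rises), coda /r/ ok; σ2 onset /∅/, coda /v/ ok → licit
Licit: [klejg.wu], [moj.vnil], [la.ulm], [gi], [nup], [vmur.av] → 6.

6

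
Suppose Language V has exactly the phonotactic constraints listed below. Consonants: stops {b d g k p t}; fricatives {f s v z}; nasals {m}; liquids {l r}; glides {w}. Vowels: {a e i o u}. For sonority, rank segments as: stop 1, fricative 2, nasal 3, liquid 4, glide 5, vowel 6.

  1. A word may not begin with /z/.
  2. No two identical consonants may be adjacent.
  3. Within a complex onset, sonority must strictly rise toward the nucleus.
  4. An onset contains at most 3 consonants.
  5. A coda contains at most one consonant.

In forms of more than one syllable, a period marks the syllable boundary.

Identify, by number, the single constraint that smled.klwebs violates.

smled.klwebs: syllable 2 coda /bs/ has 2 consonants (> 1).
This is a violation of constraint 5: "A coda contains at most one consonant."
The remaining constraints (1, 2, 3, 4) are satisfied.

5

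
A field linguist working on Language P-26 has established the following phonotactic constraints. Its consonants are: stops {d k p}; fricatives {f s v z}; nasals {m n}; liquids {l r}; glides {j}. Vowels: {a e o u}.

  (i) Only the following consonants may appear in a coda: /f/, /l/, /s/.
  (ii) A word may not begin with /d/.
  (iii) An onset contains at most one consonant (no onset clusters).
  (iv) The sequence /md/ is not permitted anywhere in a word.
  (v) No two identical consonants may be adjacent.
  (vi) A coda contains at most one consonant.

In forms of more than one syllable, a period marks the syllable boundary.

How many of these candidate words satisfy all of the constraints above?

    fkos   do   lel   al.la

fkos — violates constraint (iii): syllable 1 onset /fk/ has 2 consonants (> 1) → ill-formed
do — violates constraint (ii): word begins with /d/ → ill-formed
lel — σ1 onset /l/, coda /l/ ok → well-formed
al.la — violates constraint (v): adjacent identical consonants /ll/ → ill-formed
Well-formed: lel → 1.

1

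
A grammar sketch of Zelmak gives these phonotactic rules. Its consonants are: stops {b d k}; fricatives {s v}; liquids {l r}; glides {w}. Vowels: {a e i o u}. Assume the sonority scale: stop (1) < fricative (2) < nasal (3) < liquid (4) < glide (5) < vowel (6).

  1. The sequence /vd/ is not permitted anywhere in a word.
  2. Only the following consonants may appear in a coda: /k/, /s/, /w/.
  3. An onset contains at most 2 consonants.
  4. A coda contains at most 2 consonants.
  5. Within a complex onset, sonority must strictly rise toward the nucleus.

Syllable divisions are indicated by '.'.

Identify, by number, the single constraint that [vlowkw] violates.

[vlowkw]: syllable 1 coda /wkw/ has 3 consonants (> 2).
This is a violation of constraint 4: "A coda contains at most 2 consonants."
The remaining constraints (1, 2, 3, 5) are satisfied.

4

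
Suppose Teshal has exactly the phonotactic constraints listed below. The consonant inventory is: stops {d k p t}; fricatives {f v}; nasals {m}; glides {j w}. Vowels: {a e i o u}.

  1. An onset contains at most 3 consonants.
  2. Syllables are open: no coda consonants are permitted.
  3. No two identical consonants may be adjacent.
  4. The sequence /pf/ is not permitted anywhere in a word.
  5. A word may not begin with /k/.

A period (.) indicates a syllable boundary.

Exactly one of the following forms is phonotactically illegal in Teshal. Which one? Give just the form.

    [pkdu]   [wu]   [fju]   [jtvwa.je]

[pkdu] — σ1 onset /pkd/ (3C), coda /∅/ ok → phonotactically legal
[wu] — σ1 onset /w/, coda /∅/ ok → phonotactically legal
[fju] — σ1 onset /fj/ (2C), coda /∅/ ok → phonotactically legal
[jtvwa.je] — violates constraint 1: syllable 1 onset /jtvw/ has 4 consonants (> 3) → phonotactically illegal

[jtvwa.je]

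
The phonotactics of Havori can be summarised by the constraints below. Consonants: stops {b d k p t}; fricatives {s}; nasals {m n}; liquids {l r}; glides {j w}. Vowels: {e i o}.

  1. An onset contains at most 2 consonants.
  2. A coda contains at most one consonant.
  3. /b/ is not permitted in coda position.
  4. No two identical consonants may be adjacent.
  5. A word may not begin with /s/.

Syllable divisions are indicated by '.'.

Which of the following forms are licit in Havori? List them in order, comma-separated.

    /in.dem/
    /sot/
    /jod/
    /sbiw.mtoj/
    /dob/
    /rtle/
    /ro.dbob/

/in.dem/ — σ1 onset /∅/, coda /n/ ok; σ2 onset /d/, coda /m/ ok → licit
/sot/ — violates constraint 5: word begins with /s/ → illicit
/jod/ — σ1 onset /j/, coda /d/ ok → licit
/sbiw.mtoj/ — violates constraint 5: word begins with /s/ → illicit
/dob/ — violates constraint 3: syllable 1 coda contains /b/ → illicit
/rtle/ — violates constraint 1: syllable 1 onset /rtl/ has 3 consonants (> 2) → illicit
/ro.dbob/ — violates constraint 3: syllable 2 coda contains /b/ → illicit

/in.dem/, /jod/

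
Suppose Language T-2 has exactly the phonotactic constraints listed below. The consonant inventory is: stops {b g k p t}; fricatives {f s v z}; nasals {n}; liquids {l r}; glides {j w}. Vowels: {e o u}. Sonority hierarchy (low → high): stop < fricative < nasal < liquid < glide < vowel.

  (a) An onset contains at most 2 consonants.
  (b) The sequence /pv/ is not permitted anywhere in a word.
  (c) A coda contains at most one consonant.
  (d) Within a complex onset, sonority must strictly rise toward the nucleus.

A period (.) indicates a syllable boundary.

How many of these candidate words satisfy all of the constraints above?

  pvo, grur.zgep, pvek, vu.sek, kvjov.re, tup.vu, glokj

pvo — violates constraint (b): contains banned sequence /pv/ → ill-formed
grur.zgep — violates constraint (d): syllable 2 onset /zg/: /z/ (fricative, 2) → /g/ (stop, 1) does not rise → ill-formed
pvek — violates constraint (b): contains banned sequence /pv/ → ill-formed
vu.sek — σ1 onset /v/, coda /∅/ ok; σ2 onset /s/, coda /k/ ok → well-formed
kvjov.re — violates constraint (a): syllable 1 onset /kvj/ has 3 consonants (> 2) → ill-formed
tup.vu — violates constraint (b): contains banned sequence /pv/ → ill-formed
glokj — violates constraint (c): syllable 1 coda /kj/ has 2 consonants (> 1) → ill-formed
Well-formed: vu.sek → 1.

1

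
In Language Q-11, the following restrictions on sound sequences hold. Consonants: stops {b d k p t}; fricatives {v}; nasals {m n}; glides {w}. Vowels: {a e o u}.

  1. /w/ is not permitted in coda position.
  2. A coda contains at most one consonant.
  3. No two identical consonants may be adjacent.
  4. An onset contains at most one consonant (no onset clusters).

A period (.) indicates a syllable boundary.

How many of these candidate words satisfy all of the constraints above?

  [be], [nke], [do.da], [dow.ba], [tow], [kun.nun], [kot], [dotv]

3

[be] — σ1 onset /b/, coda /∅/ ok → well-formed
[nke] — violates constraint 4: syllable 1 onset /nk/ has 2 consonants (> 1) → ill-formed
[do.da] — σ1 onset /d/, coda /∅/ ok; σ2 onset /d/, coda /∅/ ok → well-formed
[dow.ba] — violates constraint 1: syllable 1 coda contains /w/ → ill-formed
[tow] — violates constraint 1: syllable 1 coda contains /w/ → ill-formed
[kun.nun] — violates constraint 3: adjacent identical consonants /nn/ → ill-formed
[kot] — σ1 onset /k/, coda /t/ ok → well-formed
[dotv] — violates constraint 2: syllable 1 coda /tv/ has 2 consonants (> 1) → ill-formed
Well-formed: [be], [do.da], [kot] → 3.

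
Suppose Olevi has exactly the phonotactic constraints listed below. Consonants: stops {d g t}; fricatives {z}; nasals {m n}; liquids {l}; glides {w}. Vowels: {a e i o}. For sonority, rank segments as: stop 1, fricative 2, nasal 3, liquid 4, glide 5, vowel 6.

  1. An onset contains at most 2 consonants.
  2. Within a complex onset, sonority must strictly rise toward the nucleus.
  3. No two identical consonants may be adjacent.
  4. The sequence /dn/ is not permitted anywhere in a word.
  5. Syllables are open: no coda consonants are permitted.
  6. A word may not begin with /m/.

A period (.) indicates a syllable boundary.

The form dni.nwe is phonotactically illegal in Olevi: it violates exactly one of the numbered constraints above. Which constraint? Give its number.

dni.nwe: contains banned sequence /dn/.
This is a violation of constraint 4: "The sequence /dn/ is not permitted anywhere in a word."
The remaining constraints (1, 2, 3, 5, 6) are satisfied.

4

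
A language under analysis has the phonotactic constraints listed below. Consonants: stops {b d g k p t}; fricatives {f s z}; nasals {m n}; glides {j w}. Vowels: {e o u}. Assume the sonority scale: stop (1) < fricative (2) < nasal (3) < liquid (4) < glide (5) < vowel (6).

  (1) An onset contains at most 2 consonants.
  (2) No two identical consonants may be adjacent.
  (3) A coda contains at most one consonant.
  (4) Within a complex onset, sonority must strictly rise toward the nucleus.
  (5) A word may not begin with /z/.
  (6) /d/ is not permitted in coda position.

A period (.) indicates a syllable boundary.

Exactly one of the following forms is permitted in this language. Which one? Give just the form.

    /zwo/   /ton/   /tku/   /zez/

/zwo/ — violates constraint 5: word begins with /z/ → not permitted
/ton/ — σ1 onset /t/, coda /n/ ok → permitted
/tku/ — violates constraint 4: syllable 1 onset /tk/: /t/ (stop, 1) → /k/ (stop, 1) does not rise → not permitted
/zez/ — violates constraint 5: word begins with /z/ → not permitted

/ton/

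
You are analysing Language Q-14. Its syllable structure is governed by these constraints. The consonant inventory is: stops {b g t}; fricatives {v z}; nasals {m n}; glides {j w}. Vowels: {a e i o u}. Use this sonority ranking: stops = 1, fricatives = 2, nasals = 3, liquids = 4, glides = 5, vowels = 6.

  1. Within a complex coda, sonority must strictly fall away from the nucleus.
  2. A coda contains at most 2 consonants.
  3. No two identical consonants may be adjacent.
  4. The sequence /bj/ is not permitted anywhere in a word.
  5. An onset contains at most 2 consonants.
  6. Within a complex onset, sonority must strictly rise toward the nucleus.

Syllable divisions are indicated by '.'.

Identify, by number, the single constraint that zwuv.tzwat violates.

zwuv.tzwat: syllable 2 onset /tzw/ has 3 consonants (> 2).
This is a violation of constraint 5: "An onset contains at most 2 consonants."
The remaining constraints (1, 2, 3, 4, 6) are satisfied.

5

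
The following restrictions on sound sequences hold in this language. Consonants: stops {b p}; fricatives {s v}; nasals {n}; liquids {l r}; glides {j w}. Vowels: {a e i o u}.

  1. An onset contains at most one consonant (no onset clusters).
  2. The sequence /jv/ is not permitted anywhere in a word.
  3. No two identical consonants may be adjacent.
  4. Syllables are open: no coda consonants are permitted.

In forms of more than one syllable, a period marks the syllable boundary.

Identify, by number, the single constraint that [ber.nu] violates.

4

[ber.nu]: syllable 1 coda /r/ has 1 consonant (> 0).
This is a violation of constraint 4: "Syllables are open: no coda consonants are permitted."
The remaining constraints (1, 2, 3) are satisfied.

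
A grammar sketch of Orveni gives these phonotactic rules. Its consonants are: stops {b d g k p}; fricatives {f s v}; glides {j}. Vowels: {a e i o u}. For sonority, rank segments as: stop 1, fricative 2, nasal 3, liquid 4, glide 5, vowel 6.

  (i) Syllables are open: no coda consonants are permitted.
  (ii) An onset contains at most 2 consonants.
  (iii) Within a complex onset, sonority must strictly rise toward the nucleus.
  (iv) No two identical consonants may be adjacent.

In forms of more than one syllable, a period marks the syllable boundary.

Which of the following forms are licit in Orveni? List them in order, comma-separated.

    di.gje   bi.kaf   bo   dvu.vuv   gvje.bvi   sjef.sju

di.gje — σ1 onset /d/, coda /∅/ ok; σ2 onset /gj/ (1→5 rises), coda /∅/ ok → licit
bi.kaf — violates constraint (i): syllable 2 coda /f/ has 1 consonant (> 0) → illicit
bo — σ1 onset /b/, coda /∅/ ok → licit
dvu.vuv — violates constraint (i): syllable 2 coda /v/ has 1 consonant (> 0) → illicit
gvje.bvi — violates constraint (ii): syllable 1 onset /gvj/ has 3 consonants (> 2) → illicit
sjef.sju — violates constraint (i): syllable 1 coda /f/ has 1 consonant (> 0) → illicit

di.gje, bo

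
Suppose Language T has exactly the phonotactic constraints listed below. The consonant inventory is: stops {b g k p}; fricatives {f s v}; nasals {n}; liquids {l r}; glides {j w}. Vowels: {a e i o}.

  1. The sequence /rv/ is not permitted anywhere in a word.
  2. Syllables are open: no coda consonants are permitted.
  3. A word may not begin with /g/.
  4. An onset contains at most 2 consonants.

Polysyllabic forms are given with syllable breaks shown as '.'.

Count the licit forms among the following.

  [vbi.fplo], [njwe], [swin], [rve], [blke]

0

[vbi.fplo] — violates constraint 4: syllable 2 onset /fpl/ has 3 consonants (> 2) → illicit
[njwe] — violates constraint 4: syllable 1 onset /njw/ has 3 consonants (> 2) → illicit
[swin] — violates constraint 2: syllable 1 coda /n/ has 1 consonant (> 0) → illicit
[rve] — violates constraint 1: contains banned sequence /rv/ → illicit
[blke] — violates constraint 4: syllable 1 onset /blk/ has 3 consonants (> 2) → illicit
No form is licit → 0.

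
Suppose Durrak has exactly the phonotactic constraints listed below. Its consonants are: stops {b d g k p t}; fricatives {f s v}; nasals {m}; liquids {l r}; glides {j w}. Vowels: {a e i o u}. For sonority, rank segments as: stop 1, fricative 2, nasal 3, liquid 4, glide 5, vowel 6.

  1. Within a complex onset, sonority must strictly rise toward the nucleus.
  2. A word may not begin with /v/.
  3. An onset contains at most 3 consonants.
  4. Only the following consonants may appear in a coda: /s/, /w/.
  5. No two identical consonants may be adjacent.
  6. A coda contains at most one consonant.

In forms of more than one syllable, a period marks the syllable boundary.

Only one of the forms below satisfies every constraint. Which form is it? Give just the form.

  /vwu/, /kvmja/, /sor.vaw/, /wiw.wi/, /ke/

/vwu/ — violates constraint 2: word begins with /v/ → phonotactically illegal
/kvmja/ — violates constraint 3: syllable 1 onset /kvmj/ has 4 consonants (> 3) → phonotactically illegal
/sor.vaw/ — violates constraint 4: syllable 1 coda contains /r/, which is not a licensed coda consonant → phonotactically illegal
/wiw.wi/ — violates constraint 5: adjacent identical consonants /ww/ → phonotactically illegal
/ke/ — σ1 onset /k/, coda /∅/ ok → phonotactically legal

/ke/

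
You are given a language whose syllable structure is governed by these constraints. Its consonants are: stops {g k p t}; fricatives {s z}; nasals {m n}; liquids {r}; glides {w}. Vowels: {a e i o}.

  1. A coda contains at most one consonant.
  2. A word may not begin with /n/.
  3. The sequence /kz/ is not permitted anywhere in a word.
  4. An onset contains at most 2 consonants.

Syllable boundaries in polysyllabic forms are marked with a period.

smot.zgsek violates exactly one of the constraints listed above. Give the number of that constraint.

4

smot.zgsek: syllable 2 onset /zgs/ has 3 consonants (> 2).
This is a violation of constraint 4: "An onset contains at most 2 consonants."
The remaining constraints (1, 2, 3) are satisfied.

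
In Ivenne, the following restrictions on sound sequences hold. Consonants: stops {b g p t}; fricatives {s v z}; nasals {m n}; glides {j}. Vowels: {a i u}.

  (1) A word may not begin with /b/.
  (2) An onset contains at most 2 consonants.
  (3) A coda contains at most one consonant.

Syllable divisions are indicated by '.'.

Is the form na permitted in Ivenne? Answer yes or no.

yes

na — σ1 onset /n/, coda /∅/ ok → permitted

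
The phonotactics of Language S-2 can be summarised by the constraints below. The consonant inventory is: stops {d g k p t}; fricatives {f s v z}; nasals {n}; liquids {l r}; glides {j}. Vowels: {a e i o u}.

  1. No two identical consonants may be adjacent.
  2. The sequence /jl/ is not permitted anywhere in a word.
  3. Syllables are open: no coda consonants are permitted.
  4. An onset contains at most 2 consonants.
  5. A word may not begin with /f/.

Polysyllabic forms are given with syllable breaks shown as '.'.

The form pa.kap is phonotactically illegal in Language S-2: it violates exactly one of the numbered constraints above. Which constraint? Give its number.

3

pa.kap: syllable 2 coda /p/ has 1 consonant (> 0).
This is a violation of constraint 3: "Syllables are open: no coda consonants are permitted."
The remaining constraints (1, 2, 4, 5) are satisfied.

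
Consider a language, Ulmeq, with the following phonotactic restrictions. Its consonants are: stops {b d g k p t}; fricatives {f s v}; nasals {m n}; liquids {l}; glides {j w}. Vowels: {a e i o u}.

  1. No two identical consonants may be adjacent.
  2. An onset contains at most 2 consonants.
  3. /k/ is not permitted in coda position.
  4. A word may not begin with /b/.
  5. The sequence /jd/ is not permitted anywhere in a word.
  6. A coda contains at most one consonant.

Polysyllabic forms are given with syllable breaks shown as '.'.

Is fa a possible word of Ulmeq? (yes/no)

yes

fa — σ1 onset /f/, coda /∅/ ok → well-formed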